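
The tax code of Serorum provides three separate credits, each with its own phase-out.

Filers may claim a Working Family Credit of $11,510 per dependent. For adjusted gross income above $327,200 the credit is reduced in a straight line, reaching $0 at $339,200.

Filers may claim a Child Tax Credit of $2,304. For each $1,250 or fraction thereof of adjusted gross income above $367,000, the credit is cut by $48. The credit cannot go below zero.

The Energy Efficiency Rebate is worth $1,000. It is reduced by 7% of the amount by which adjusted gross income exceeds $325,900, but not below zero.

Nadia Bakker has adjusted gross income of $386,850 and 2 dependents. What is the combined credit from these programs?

$1,536

Working Family Credit: base = 2 × $11,510 = $23,020. $386,850 is at or above $339,200, so the credit is $0.
Child Tax Credit: income exceeds $367,000 by $19,850, which is 16 full-or-partial $1,250 increments; reduction = 16 × $48 = $768, leaving $1,536.
Energy Efficiency Rebate: 7% of the $60,950 excess over $325,900 is $4,266.50 ≥ base, so the credit is $0.
Total: $0 + $1,536 + $0 = $1,536.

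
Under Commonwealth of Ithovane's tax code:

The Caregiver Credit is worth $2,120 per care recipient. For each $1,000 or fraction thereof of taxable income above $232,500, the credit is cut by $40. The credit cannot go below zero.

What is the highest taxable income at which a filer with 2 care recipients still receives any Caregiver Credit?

Full credit = 2 × $2,120 = $4,240.
After 105 increments the reduction is 105 × $40 = $4,200, leaving $40; one more increment wipes it out. Increment 105 ends at excess 105 × $1,000 = $105,000, so the highest qualifying income is $232,500 + $105,000 = $337,500.

$337,500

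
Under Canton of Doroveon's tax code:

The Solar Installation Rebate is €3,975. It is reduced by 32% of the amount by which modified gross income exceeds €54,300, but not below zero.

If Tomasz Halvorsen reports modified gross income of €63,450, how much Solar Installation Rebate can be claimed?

€1,047

Solar Installation Rebate: 32% of the €9,150 excess over €54,300 is €2,928; credit = €3,975 − €2,928 = €1,047.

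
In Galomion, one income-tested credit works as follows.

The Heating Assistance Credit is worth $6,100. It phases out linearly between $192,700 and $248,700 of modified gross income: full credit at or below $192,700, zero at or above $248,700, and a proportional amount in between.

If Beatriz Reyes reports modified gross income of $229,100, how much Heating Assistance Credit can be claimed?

$2,135

Heating Assistance Credit: $229,100 is $36,400 into a $56,000 phase-out range, leaving 19,600/56,000 of the credit: $6,100 × 19,600/56,000 = $2,135.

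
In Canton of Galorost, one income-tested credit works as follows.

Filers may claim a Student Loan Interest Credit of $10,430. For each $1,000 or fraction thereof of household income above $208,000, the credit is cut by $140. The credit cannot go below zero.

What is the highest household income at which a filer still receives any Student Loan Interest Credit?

After 74 increments the reduction is 74 × $140 = $10,360, leaving $70; one more increment wipes it out. Increment 74 ends at excess 74 × $1,000 = $74,000, so the highest qualifying income is $208,000 + $74,000 = $282,000.

$282,000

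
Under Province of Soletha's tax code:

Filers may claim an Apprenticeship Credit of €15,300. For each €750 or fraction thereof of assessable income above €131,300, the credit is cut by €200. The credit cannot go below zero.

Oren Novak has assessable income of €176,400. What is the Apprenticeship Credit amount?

€3,100

Apprenticeship Credit: income exceeds €131,300 by €45,100, which is 61 full-or-partial €750 increments; reduction = 61 × €200 = €12,200, leaving €3,100.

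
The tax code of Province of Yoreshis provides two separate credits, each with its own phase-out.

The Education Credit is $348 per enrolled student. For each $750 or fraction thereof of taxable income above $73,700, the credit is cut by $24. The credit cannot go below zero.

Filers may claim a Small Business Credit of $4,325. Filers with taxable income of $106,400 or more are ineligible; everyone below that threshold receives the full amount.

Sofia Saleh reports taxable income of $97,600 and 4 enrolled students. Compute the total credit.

Education Credit: base = 4 × $348 = $1,392. income exceeds $73,700 by $23,900, which is 32 full-or-partial $750 increments; reduction = 32 × $24 = $768, leaving $624.
Small Business Credit: $97,600 is below the $106,400 cutoff, so the full $4,325 applies.
Total: $624 + $4,325 = $4,949.

$4,949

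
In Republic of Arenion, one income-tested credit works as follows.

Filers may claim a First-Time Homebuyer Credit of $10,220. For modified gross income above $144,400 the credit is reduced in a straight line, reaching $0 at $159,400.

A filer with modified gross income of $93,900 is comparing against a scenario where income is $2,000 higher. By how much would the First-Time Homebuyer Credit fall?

At $93,900 — $93,900 is at or below the $144,400 threshold, so the full $10,220 applies.
At $95,900 — $95,900 is at or below the $144,400 threshold, so the full $10,220 applies.
Lost: $10,220 − $10,220 = $0.

$0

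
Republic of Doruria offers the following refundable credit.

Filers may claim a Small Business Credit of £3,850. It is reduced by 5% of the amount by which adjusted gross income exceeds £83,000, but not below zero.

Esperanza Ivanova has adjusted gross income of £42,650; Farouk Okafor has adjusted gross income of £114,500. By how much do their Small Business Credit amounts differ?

£1,575

Esperanza (£42,650): Small Business Credit: £42,650 is at or below the £83,000 threshold, so the full £3,850 applies.
Farouk (£114,500): Small Business Credit: 5% of the £31,500 excess over £83,000 is £1,575; credit = £3,850 − £1,575 = £2,275.
Difference: |£3,850 − £2,275| = £1,575.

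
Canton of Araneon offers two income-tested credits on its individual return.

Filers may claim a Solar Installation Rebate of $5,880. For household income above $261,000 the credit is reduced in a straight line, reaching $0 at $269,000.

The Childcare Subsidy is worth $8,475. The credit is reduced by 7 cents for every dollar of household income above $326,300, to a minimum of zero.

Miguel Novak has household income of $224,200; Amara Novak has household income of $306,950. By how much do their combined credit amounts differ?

Miguel ($224,200): Solar Installation Rebate: $224,200 is at or below the $261,000 threshold, so the full $5,880 applies. Childcare Subsidy: $224,200 is at or below the $326,300 threshold, so the full $8,475 applies. total $5,880 + $8,475 = $14,355
Amara ($306,950): Solar Installation Rebate: $306,950 is at or above $269,000, so the credit is $0. Childcare Subsidy: $306,950 is at or below the $326,300 threshold, so the full $8,475 applies. total $0 + $8,475 = $8,475
Difference: |$14,355 − $8,475| = $5,880.

$5,880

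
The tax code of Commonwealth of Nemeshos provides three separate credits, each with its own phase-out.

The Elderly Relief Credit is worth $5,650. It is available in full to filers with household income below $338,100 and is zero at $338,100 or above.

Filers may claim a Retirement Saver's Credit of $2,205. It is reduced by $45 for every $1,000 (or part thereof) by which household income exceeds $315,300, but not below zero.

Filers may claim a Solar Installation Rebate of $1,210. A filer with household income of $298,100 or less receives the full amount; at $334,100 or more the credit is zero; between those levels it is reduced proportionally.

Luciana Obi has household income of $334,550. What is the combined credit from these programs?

$6,955

Elderly Relief Credit: $334,550 is below the $338,100 cutoff, so the full $5,650 applies.
Retirement Saver's Credit: income exceeds $315,300 by $19,250, which is 20 full-or-partial $1,000 increments; reduction = 20 × $45 = $900, leaving $1,305.
Solar Installation Rebate: $334,550 is at or above $334,100, so the credit is $0.
Total: $5,650 + $1,305 + $0 = $6,955.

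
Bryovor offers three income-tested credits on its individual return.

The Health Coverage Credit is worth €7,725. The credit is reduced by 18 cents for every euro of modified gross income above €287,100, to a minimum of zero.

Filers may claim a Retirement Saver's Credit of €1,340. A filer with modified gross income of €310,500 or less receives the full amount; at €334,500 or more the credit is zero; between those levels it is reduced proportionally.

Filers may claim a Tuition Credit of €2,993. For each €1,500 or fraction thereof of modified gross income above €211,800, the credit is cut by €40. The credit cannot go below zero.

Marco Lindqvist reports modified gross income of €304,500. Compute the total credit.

€6,446

Health Coverage Credit: 18% of the €17,400 excess over €287,100 is €3,132; credit = €7,725 − €3,132 = €4,593.
Retirement Saver's Credit: €304,500 is at or below the €310,500 threshold, so the full €1,340 applies.
Tuition Credit: income exceeds €211,800 by €92,700, which is 62 full-or-partial €1,500 increments; reduction = 62 × €40 = €2,480, leaving €513.
Total: €4,593 + €1,340 + €513 = €6,446.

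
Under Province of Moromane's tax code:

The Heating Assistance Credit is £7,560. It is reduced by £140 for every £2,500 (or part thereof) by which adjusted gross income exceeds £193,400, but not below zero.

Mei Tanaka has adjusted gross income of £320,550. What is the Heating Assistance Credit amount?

£420

Heating Assistance Credit: income exceeds £193,400 by £127,150, which is 51 full-or-partial £2,500 increments; reduction = 51 × £140 = £7,140, leaving £420.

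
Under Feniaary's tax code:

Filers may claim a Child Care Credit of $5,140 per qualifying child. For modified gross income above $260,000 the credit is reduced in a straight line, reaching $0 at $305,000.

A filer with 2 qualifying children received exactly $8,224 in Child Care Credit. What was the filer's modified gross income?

$269,000

Full credit = 2 × $5,140 = $10,280.
$8,224 is 8,224/10,280 of the full $10,280, so 2,056/10,280 of the $45,000 range has been used: income = $260,000 + $45,000 × 2,056/10,280 = $269,000.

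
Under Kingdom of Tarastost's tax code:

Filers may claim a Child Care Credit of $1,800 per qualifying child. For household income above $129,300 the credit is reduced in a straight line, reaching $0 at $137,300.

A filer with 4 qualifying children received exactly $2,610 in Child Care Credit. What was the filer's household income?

Full credit = 4 × $1,800 = $7,200.
$2,610 is 2,610/7,200 of the full $7,200, so 4,590/7,200 of the $8,000 range has been used: income = $129,300 + $8,000 × 4,590/7,200 = $134,400.

$134,400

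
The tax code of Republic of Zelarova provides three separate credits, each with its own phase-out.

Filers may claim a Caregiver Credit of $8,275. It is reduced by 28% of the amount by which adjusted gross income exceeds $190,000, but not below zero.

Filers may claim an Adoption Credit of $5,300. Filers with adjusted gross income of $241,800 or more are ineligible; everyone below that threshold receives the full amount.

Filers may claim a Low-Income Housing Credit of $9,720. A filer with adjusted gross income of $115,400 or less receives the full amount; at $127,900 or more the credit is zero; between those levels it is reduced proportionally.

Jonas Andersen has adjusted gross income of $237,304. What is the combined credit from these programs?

$5,300

Caregiver Credit: 28% of the $47,304 excess over $190,000 is $13,245.12 ≥ base, so the credit is $0.
Adoption Credit: $237,304 is below the $241,800 cutoff, so the full $5,300 applies.
Low-Income Housing Credit: $237,304 is at or above $127,900, so the credit is $0.
Total: $0 + $5,300 + $0 = $5,300.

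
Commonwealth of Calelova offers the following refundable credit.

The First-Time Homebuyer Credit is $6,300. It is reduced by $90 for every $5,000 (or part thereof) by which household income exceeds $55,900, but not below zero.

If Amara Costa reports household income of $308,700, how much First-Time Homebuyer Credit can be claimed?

$1,710

First-Time Homebuyer Credit: income exceeds $55,900 by $252,800, which is 51 full-or-partial $5,000 increments; reduction = 51 × $90 = $4,590, leaving $1,710.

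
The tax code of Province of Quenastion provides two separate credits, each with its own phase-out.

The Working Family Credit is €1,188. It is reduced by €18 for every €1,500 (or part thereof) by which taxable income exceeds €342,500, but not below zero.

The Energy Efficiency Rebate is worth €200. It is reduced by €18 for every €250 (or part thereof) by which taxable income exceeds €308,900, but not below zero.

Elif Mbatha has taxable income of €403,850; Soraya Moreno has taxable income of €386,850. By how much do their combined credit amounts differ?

Elif (€403,850): Working Family Credit: income exceeds €342,500 by €61,350, which is 41 full-or-partial €1,500 increments; reduction = 41 × €18 = €738, leaving €450. Energy Efficiency Rebate: income exceeds €308,900 by €94,950 → 380 increments × €18 = €6,840 ≥ base, so the credit is €0. total €450 + €0 = €450
Soraya (€386,850): Working Family Credit: income exceeds €342,500 by €44,350, which is 30 full-or-partial €1,500 increments; reduction = 30 × €18 = €540, leaving €648. Energy Efficiency Rebate: income exceeds €308,900 by €77,950 → 312 increments × €18 = €5,616 ≥ base, so the credit is €0. total €648 + €0 = €648
Difference: |€450 − €648| = €198.

€198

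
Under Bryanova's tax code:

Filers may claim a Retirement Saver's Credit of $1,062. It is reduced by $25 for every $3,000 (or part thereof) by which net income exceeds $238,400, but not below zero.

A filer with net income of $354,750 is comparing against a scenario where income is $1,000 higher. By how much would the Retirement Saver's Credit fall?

$25

At $354,750 — income exceeds $238,400 by $116,350, which is 39 full-or-partial $3,000 increments; reduction = 39 × $25 = $975, leaving $87.
At $355,750 — income exceeds $238,400 by $117,350, which is 40 full-or-partial $3,000 increments; reduction = 40 × $25 = $1,000, leaving $62.
Lost: $87 − $62 = $25.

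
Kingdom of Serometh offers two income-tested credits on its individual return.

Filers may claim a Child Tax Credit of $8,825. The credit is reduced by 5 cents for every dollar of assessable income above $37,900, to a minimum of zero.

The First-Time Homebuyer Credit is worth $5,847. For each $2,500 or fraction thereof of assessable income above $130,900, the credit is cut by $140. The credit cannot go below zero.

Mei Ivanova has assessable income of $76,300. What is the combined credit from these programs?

Child Tax Credit: 5% of the $38,400 excess over $37,900 is $1,920; credit = $8,825 − $1,920 = $6,905.
First-Time Homebuyer Credit: $76,300 is at or below the $130,900 threshold, so the full $5,847 applies.
Total: $6,905 + $5,847 = $12,752.

$12,752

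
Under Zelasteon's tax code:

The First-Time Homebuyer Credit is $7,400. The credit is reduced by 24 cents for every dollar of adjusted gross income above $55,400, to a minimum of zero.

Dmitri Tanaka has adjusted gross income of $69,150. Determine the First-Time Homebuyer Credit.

First-Time Homebuyer Credit: 24% of the $13,750 excess over $55,400 is $3,300; credit = $7,400 − $3,300 = $4,100.

$4,100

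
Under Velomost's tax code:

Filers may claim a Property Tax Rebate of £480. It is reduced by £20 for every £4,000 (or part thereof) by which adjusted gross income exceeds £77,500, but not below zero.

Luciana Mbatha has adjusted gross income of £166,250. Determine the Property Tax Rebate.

Property Tax Rebate: income exceeds £77,500 by £88,750, which is 23 full-or-partial £4,000 increments; reduction = 23 × £20 = £460, leaving £20.

£20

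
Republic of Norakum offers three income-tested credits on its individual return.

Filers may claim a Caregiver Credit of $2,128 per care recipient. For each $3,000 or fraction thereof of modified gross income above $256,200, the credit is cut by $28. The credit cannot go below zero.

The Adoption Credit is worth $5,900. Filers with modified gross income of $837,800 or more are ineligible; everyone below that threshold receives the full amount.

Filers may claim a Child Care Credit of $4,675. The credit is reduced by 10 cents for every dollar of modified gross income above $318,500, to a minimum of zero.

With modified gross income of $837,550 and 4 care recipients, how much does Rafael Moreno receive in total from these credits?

$8,980

Caregiver Credit: base = 4 × $2,128 = $8,512. income exceeds $256,200 by $581,350, which is 194 full-or-partial $3,000 increments; reduction = 194 × $28 = $5,432, leaving $3,080.
Adoption Credit: $837,550 is below the $837,800 cutoff, so the full $5,900 applies.
Child Care Credit: 10% of the $519,050 excess over $318,500 is $51,905 ≥ base, so the credit is $0.
Total: $3,080 + $5,900 + $0 = $8,980.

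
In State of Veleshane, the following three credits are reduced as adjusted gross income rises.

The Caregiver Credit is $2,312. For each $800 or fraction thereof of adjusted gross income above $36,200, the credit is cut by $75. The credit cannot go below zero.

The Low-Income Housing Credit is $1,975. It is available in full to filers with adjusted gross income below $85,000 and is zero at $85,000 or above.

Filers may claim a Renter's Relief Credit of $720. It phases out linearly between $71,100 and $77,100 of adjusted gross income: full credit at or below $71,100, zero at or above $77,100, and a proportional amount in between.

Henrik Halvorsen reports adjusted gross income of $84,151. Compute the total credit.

Caregiver Credit: income exceeds $36,200 by $47,951 → 60 increments × $75 = $4,500 ≥ base, so the credit is $0.
Low-Income Housing Credit: $84,151 is below the $85,000 cutoff, so the full $1,975 applies.
Renter's Relief Credit: $84,151 is at or above $77,100, so the credit is $0.
Total: $0 + $1,975 + $0 = $1,975.

$1,975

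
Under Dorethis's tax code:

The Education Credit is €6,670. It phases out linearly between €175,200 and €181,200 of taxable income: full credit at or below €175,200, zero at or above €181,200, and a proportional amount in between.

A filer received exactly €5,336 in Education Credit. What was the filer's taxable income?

€5,336 is 5,336/6,670 of the full €6,670, so 1,334/6,670 of the €6,000 range has been used: income = €175,200 + €6,000 × 1,334/6,670 = €176,400.

€176,400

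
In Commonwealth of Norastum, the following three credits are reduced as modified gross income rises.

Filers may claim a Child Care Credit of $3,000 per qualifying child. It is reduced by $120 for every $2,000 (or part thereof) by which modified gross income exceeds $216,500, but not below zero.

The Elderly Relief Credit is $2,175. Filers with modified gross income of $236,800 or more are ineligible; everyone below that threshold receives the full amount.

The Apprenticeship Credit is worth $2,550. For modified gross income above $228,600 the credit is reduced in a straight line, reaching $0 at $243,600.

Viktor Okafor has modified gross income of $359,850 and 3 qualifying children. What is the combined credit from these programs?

$360

Child Care Credit: base = 3 × $3,000 = $9,000. income exceeds $216,500 by $143,350, which is 72 full-or-partial $2,000 increments; reduction = 72 × $120 = $8,640, leaving $360.
Elderly Relief Credit: $359,850 meets or exceeds the $236,800 cutoff, so the credit is $0.
Apprenticeship Credit: $359,850 is at or above $243,600, so the credit is $0.
Total: $360 + $0 + $0 = $360.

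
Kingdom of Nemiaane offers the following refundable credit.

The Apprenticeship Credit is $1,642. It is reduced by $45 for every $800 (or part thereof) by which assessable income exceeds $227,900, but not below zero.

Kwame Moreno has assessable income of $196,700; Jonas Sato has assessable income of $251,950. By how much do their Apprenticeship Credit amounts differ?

$1,395

Kwame ($196,700): Apprenticeship Credit: $196,700 is at or below the $227,900 threshold, so the full $1,642 applies.
Jonas ($251,950): Apprenticeship Credit: income exceeds $227,900 by $24,050, which is 31 full-or-partial $800 increments; reduction = 31 × $45 = $1,395, leaving $247.
Difference: |$1,642 − $247| = $1,395.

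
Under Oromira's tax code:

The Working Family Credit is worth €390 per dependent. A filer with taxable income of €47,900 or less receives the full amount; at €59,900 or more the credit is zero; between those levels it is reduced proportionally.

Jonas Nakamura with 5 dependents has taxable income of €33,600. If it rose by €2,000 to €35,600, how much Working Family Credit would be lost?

€0

At €33,600 — base = 5 × €390 = €1,950. €33,600 is at or below the €47,900 threshold, so the full €1,950 applies.
At €35,600 — base = 5 × €390 = €1,950. €35,600 is at or below the €47,900 threshold, so the full €1,950 applies.
Lost: €1,950 − €1,950 = €0.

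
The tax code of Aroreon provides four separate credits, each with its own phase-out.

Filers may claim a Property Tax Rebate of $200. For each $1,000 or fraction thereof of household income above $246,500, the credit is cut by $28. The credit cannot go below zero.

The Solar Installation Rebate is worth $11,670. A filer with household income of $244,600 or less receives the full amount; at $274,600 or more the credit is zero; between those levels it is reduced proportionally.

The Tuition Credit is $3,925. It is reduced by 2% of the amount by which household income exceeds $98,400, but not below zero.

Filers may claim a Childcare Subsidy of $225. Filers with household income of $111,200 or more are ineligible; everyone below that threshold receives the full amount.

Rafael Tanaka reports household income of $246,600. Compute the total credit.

Property Tax Rebate: income exceeds $246,500 by $100, which is 1 full-or-partial $1,000 increment; reduction = 1 × $28 = $28, leaving $172.
Solar Installation Rebate: $246,600 is $2,000 into a $30,000 phase-out range, leaving 28,000/30,000 of the credit: $11,670 × 28,000/30,000 = $10,892.
Tuition Credit: 2% of the $148,200 excess over $98,400 is $2,964; credit = $3,925 − $2,964 = $961.
Childcare Subsidy: $246,600 meets or exceeds the $111,200 cutoff, so the credit is $0.
Total: $172 + $10,892 + $961 + $0 = $12,025.

$12,025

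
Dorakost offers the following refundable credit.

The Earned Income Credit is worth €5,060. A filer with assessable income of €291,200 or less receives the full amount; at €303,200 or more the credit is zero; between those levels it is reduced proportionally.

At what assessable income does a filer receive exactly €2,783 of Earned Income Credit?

€296,600

€2,783 is 2,783/5,060 of the full €5,060, so 2,277/5,060 of the €12,000 range has been used: income = €291,200 + €12,000 × 2,277/5,060 = €296,600.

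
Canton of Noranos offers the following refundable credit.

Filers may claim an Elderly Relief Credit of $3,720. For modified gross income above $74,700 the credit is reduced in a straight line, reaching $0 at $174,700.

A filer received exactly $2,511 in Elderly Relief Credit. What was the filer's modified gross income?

$107,200

$2,511 is 2,511/3,720 of the full $3,720, so 1,209/3,720 of the $100,000 range has been used: income = $74,700 + $100,000 × 1,209/3,720 = $107,200.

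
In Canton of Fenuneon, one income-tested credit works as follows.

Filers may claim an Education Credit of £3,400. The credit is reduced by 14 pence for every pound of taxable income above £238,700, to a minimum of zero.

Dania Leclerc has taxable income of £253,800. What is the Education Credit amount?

Education Credit: 14% of the £15,100 excess over £238,700 is £2,114; credit = £3,400 − £2,114 = £1,286.

£1,286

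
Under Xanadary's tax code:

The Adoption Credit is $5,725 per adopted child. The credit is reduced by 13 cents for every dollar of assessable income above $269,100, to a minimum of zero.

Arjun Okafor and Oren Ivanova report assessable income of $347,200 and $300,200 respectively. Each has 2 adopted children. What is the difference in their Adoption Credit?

Arjun ($347,200): Adoption Credit: base = 2 × $5,725 = $11,450. 13% of the $78,100 excess over $269,100 is $10,153; credit = $11,450 − $10,153 = $1,297.
Oren ($300,200): Adoption Credit: base = 2 × $5,725 = $11,450. 13% of the $31,100 excess over $269,100 is $4,043; credit = $11,450 − $4,043 = $7,407.
Difference: |$1,297 − $7,407| = $6,110.

$6,110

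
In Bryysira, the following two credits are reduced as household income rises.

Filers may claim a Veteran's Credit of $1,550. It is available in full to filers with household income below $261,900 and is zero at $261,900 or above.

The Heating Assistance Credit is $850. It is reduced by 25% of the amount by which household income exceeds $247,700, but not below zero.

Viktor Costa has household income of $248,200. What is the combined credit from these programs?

Veteran's Credit: $248,200 is below the $261,900 cutoff, so the full $1,550 applies.
Heating Assistance Credit: 25% of the $500 excess over $247,700 is $125; credit = $850 − $125 = $725.
Total: $1,550 + $725 = $2,275.

$2,275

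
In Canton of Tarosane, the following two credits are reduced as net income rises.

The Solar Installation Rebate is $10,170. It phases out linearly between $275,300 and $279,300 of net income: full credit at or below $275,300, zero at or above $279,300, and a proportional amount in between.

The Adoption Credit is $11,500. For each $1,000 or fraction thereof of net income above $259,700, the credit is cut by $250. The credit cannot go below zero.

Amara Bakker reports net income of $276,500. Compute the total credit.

$14,369

Solar Installation Rebate: $276,500 is $1,200 into a $4,000 phase-out range, leaving 2,800/4,000 of the credit: $10,170 × 2,800/4,000 = $7,119.
Adoption Credit: income exceeds $259,700 by $16,800, which is 17 full-or-partial $1,000 increments; reduction = 17 × $250 = $4,250, leaving $7,250.
Total: $7,119 + $7,250 = $14,369.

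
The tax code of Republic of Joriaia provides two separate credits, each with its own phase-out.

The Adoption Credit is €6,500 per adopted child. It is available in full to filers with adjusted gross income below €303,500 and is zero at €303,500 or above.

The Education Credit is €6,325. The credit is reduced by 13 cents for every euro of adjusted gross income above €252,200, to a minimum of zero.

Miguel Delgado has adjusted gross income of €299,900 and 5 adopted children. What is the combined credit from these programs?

€32,624

Adoption Credit: base = 5 × €6,500 = €32,500. €299,900 is below the €303,500 cutoff, so the full €32,500 applies.
Education Credit: 13% of the €47,700 excess over €252,200 is €6,201; credit = €6,325 − €6,201 = €124.
Total: €32,500 + €124 = €32,624.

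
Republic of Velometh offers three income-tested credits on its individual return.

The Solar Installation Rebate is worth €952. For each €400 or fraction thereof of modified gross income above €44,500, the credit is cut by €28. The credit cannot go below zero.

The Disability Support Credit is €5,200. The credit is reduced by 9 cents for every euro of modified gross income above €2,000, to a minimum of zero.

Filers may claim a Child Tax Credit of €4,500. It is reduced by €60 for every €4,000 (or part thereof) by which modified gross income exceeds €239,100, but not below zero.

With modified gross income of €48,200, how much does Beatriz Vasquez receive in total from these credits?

€6,214

Solar Installation Rebate: income exceeds €44,500 by €3,700, which is 10 full-or-partial €400 increments; reduction = 10 × €28 = €280, leaving €672.
Disability Support Credit: 9% of the €46,200 excess over €2,000 is €4,158; credit = €5,200 − €4,158 = €1,042.
Child Tax Credit: €48,200 is at or below the €239,100 threshold, so the full €4,500 applies.
Total: €672 + €1,042 + €4,500 = €6,214.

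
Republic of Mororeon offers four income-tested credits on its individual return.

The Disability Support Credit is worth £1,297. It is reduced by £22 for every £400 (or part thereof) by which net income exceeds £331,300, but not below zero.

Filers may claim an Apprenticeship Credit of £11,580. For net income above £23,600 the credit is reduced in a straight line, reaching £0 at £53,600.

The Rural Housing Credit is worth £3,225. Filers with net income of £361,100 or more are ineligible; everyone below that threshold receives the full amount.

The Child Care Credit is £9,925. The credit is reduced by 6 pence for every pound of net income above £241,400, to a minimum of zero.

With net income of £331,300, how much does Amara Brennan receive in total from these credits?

£9,053

Disability Support Credit: £331,300 is at or below the £331,300 threshold, so the full £1,297 applies.
Apprenticeship Credit: £331,300 is at or above £53,600, so the credit is £0.
Rural Housing Credit: £331,300 is below the £361,100 cutoff, so the full £3,225 applies.
Child Care Credit: 6% of the £89,900 excess over £241,400 is £5,394; credit = £9,925 − £5,394 = £4,531.
Total: £1,297 + £0 + £3,225 + £4,531 = £9,053.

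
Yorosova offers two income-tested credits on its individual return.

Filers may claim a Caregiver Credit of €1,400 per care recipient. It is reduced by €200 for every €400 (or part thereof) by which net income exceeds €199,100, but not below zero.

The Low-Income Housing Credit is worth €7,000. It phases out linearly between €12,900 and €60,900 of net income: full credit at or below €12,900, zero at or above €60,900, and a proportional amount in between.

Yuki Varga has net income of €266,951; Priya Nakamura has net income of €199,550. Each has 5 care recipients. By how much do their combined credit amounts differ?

Yuki (€266,951): Caregiver Credit: base = 5 × €1,400 = €7,000. income exceeds €199,100 by €67,851 → 170 increments × €200 = €34,000 ≥ base, so the credit is €0. Low-Income Housing Credit: €266,951 is at or above €60,900, so the credit is €0. total €0 + €0 = €0
Priya (€199,550): Caregiver Credit: base = 5 × €1,400 = €7,000. income exceeds €199,100 by €450, which is 2 full-or-partial €400 increments; reduction = 2 × €200 = €400, leaving €6,600. Low-Income Housing Credit: €199,550 is at or above €60,900, so the credit is €0. total €6,600 + €0 = €6,600
Difference: |€0 − €6,600| = €6,600.

€6,600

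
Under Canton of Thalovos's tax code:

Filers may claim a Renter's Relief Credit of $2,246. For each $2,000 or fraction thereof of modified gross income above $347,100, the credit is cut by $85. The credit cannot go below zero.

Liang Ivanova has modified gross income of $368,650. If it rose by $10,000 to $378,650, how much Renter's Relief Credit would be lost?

$425

At $368,650 — income exceeds $347,100 by $21,550, which is 11 full-or-partial $2,000 increments; reduction = 11 × $85 = $935, leaving $1,311.
At $378,650 — income exceeds $347,100 by $31,550, which is 16 full-or-partial $2,000 increments; reduction = 16 × $85 = $1,360, leaving $886.
Lost: $1,311 − $886 = $425.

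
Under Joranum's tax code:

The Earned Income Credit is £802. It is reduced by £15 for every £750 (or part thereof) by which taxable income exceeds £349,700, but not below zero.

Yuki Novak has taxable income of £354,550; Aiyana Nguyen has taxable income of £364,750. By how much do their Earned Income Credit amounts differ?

£210

Yuki (£354,550): Earned Income Credit: income exceeds £349,700 by £4,850, which is 7 full-or-partial £750 increments; reduction = 7 × £15 = £105, leaving £697.
Aiyana (£364,750): Earned Income Credit: income exceeds £349,700 by £15,050, which is 21 full-or-partial £750 increments; reduction = 21 × £15 = £315, leaving £487.
Difference: |£697 − £487| = £210.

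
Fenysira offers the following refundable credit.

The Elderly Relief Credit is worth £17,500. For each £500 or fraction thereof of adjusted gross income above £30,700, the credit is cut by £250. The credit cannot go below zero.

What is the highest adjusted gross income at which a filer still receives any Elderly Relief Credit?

£65,200

After 69 increments the reduction is 69 × £250 = £17,250, leaving £250; one more increment wipes it out. Increment 69 ends at excess 69 × £500 = £34,500, so the highest qualifying income is £30,700 + £34,500 = £65,200.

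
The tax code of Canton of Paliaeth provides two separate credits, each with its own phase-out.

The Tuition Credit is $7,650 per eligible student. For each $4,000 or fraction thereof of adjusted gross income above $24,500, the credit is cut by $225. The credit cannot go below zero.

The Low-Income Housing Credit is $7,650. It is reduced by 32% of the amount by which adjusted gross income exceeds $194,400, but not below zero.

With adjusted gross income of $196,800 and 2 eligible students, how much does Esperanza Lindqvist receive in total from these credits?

$12,282

Tuition Credit: base = 2 × $7,650 = $15,300. income exceeds $24,500 by $172,300, which is 44 full-or-partial $4,000 increments; reduction = 44 × $225 = $9,900, leaving $5,400.
Low-Income Housing Credit: 32% of the $2,400 excess over $194,400 is $768; credit = $7,650 − $768 = $6,882.
Total: $5,400 + $6,882 = $12,282.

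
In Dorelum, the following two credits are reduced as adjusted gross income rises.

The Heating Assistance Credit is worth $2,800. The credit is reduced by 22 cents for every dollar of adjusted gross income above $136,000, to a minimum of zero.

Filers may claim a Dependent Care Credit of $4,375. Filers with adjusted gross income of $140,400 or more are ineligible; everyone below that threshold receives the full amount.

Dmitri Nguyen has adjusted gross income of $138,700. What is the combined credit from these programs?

Heating Assistance Credit: 22% of the $2,700 excess over $136,000 is $594; credit = $2,800 − $594 = $2,206.
Dependent Care Credit: $138,700 is below the $140,400 cutoff, so the full $4,375 applies.
Total: $2,206 + $4,375 = $6,581.

$6,581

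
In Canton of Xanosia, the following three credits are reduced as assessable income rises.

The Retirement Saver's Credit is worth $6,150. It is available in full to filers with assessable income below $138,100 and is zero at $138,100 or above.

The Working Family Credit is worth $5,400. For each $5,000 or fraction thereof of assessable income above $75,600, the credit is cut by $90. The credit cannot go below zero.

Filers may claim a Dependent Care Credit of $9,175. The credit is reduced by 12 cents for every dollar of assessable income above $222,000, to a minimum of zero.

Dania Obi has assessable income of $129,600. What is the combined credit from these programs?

$19,735

Retirement Saver's Credit: $129,600 is below the $138,100 cutoff, so the full $6,150 applies.
Working Family Credit: income exceeds $75,600 by $54,000, which is 11 full-or-partial $5,000 increments; reduction = 11 × $90 = $990, leaving $4,410.
Dependent Care Credit: $129,600 is at or below the $222,000 threshold, so the full $9,175 applies.
Total: $6,150 + $4,410 + $9,175 = $19,735.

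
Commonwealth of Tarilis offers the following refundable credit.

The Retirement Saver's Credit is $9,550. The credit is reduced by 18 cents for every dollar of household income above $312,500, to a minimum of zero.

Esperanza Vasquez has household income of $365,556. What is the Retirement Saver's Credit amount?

$0

Retirement Saver's Credit: 18% of the $53,056 excess over $312,500 is $9,550.08 ≥ base, so the credit is $0.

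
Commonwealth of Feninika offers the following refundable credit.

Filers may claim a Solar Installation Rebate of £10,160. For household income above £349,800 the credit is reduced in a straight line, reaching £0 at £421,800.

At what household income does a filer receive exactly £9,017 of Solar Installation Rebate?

£9,017 is 9,017/10,160 of the full £10,160, so 1,143/10,160 of the £72,000 range has been used: income = £349,800 + £72,000 × 1,143/10,160 = £357,900.

£357,900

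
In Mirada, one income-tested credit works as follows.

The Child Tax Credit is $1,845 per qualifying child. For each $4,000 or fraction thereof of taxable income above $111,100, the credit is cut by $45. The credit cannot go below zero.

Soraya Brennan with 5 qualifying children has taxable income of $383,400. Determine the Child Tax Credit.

Child Tax Credit: base = 5 × $1,845 = $9,225. income exceeds $111,100 by $272,300, which is 69 full-or-partial $4,000 increments; reduction = 69 × $45 = $3,105, leaving $6,120.

$6,120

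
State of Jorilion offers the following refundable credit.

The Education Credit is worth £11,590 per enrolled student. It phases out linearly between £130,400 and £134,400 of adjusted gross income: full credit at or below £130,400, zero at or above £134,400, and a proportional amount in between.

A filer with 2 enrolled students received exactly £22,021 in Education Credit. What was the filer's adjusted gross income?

Full credit = 2 × £11,590 = £23,180.
£22,021 is 22,021/23,180 of the full £23,180, so 1,159/23,180 of the £4,000 range has been used: income = £130,400 + £4,000 × 1,159/23,180 = £130,600.

£130,600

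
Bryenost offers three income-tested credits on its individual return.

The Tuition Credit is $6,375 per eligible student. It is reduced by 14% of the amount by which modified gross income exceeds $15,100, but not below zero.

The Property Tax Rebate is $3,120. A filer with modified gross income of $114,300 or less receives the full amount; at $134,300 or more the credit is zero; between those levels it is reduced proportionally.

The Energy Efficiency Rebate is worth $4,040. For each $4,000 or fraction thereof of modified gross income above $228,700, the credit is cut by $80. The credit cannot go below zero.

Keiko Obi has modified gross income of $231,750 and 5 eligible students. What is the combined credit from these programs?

$5,504

Tuition Credit: base = 5 × $6,375 = $31,875. 14% of the $216,650 excess over $15,100 is $30,331; credit = $31,875 − $30,331 = $1,544.
Property Tax Rebate: $231,750 is at or above $134,300, so the credit is $0.
Energy Efficiency Rebate: income exceeds $228,700 by $3,050, which is 1 full-or-partial $4,000 increment; reduction = 1 × $80 = $80, leaving $3,960.
Total: $1,544 + $0 + $3,960 = $5,504.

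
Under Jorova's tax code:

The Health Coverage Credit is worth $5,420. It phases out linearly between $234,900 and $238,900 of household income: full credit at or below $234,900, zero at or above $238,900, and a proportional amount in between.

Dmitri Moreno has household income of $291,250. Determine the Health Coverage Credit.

Health Coverage Credit: $291,250 is at or above $238,900, so the credit is $0.

$0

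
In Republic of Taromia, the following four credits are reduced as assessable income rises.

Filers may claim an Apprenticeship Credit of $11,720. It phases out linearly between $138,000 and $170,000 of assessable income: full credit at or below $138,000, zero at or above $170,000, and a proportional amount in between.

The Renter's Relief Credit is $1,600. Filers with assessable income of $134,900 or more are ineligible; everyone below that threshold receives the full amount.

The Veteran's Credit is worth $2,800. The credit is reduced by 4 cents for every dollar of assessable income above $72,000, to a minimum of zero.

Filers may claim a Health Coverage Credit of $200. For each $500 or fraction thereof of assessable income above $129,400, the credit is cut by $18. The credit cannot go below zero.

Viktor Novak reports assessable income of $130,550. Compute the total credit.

$13,924

Apprenticeship Credit: $130,550 is at or below the $138,000 threshold, so the full $11,720 applies.
Renter's Relief Credit: $130,550 is below the $134,900 cutoff, so the full $1,600 applies.
Veteran's Credit: 4% of the $58,550 excess over $72,000 is $2,342; credit = $2,800 − $2,342 = $458.
Health Coverage Credit: income exceeds $129,400 by $1,150, which is 3 full-or-partial $500 increments; reduction = 3 × $18 = $54, leaving $146.
Total: $11,720 + $1,600 + $458 + $146 = $13,924.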